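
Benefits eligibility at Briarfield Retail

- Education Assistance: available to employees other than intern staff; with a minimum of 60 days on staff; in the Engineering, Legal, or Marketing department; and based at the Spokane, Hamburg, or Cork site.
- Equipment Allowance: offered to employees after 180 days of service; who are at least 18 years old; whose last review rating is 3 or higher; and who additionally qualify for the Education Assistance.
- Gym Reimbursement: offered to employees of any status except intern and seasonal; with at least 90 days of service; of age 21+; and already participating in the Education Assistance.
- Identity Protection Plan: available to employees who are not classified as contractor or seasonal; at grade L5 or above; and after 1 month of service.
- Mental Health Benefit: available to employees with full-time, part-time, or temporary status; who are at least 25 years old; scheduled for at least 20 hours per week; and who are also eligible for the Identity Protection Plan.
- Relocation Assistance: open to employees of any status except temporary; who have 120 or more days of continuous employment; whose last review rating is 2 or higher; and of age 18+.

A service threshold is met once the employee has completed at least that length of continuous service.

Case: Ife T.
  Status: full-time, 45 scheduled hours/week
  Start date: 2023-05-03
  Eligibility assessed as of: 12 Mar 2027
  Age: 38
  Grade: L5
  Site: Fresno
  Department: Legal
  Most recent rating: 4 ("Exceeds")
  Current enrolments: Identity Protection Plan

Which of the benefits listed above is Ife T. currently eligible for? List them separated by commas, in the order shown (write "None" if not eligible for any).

Identity Protection Plan, Mental Health Benefit, Relocation Assistance

Service from 2023-05-03 to 12 Mar 2027: 1409 days.
Education Assistance — status full-time ✓ (not excluded); service 1409 days ≥ 60 days ✓; dept Legal ✓; site Fresno ✗ (not Spokane, Hamburg, or Cork) → not eligible.
Equipment Allowance — service 1409 days ≥ 180 days ✓; age 38 ≥ 18 ✓; rating 4 ≥ 3 ✓; not eligible for Education Assistance ✗ → not eligible.
Gym Reimbursement — status full-time ✓ (not excluded); service 1409 days ≥ 90 days ✓; age 38 ≥ 21 ✓; not enrolled in Education Assistance ✗ → not eligible.
Identity Protection Plan — status full-time ✓ (not excluded); grade L5 ≥ L5 ✓; service 1409 days ≥ 1 month (≈30 days) ✓ → eligible.
Mental Health Benefit — status full-time ✓; age 38 ≥ 25 ✓; 45 hrs/wk ≥ 20 ✓; eligible for Identity Protection Plan ✓ → eligible.
Relocation Assistance — status full-time ✓ (not excluded); service 1409 days ≥ 120 days ✓; rating 4 ≥ 2 ✓; age 38 ≥ 18 ✓ → eligible.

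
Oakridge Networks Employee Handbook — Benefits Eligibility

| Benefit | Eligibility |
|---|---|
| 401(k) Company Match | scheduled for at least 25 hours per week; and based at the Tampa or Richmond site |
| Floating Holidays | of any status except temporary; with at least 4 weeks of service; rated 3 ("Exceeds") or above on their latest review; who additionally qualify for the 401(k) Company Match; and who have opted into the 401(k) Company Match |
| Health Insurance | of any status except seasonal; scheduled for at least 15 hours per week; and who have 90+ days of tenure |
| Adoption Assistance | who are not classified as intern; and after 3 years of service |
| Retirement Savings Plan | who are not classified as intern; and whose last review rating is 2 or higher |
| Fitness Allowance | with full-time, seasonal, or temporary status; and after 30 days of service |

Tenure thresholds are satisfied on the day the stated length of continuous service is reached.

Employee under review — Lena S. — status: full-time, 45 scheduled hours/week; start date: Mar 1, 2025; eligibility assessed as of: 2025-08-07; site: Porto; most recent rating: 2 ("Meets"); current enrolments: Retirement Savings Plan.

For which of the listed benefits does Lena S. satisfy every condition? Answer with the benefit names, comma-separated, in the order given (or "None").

Service from Mar 1, 2025 to 2025-08-07: 159 days.
401(k) Company Match — 45 hrs/wk ≥ 25 ✓; site Porto ✗ (not Tampa or Richmond) → not eligible.
Floating Holidays — status full-time ✓ (not excluded); service 159 days ≥ 4 weeks (≈28 days) ✓; rating 2 < 3 ✗ → not eligible.
Health Insurance — status full-time ✓ (not excluded); 45 hrs/wk ≥ 15 ✓; service 159 days ≥ 90 days ✓ → eligible.
Adoption Assistance — status full-time ✓ (not excluded); service 159 days < 3 years (≈1095 days) ✗ → not eligible.
Retirement Savings Plan — status full-time ✓ (not excluded); rating 2 ≥ 2 ✓ → eligible.
Fitness Allowance — status full-time ✓; service 159 days ≥ 30 days ✓ → eligible.

Health Insurance, Retirement Savings Plan, Fitness Allowance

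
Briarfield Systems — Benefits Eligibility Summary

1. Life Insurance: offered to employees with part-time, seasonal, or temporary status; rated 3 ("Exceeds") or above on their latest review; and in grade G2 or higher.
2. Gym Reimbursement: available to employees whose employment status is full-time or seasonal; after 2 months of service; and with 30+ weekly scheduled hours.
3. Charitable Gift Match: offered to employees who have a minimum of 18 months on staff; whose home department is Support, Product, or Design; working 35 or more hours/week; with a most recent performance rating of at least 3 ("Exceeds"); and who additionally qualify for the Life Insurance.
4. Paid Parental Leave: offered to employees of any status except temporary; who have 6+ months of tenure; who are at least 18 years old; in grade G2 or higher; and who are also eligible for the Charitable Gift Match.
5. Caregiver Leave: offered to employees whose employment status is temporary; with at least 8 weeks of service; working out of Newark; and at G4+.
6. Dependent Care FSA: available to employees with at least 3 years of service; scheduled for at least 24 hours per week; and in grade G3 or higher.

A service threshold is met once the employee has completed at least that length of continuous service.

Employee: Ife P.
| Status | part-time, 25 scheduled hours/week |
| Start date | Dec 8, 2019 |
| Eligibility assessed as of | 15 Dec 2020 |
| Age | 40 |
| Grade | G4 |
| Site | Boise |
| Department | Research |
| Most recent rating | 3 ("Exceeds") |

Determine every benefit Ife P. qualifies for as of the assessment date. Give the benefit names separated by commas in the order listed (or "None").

Service from Dec 8, 2019 to 15 Dec 2020: 373 days.
Life Insurance — status part-time ✓; rating 3 ≥ 3 ✓; grade G4 ≥ G2 ✓ → eligible.
Gym Reimbursement — status part-time ✗ (requires full-time or seasonal) → not eligible.
Charitable Gift Match — service 373 days < 18 months (≈540 days) ✗ → not eligible.
Paid Parental Leave — status part-time ✓ (not excluded); service 373 days ≥ 6 months (≈180 days) ✓; age 40 ≥ 18 ✓; grade G4 ≥ G2 ✓; not eligible for Charitable Gift Match ✗ → not eligible.
Caregiver Leave — status part-time ✗ (requires temporary) → not eligible.
Dependent Care FSA — service 373 days < 3 years (≈1095 days) ✗ → not eligible.

Life Insurance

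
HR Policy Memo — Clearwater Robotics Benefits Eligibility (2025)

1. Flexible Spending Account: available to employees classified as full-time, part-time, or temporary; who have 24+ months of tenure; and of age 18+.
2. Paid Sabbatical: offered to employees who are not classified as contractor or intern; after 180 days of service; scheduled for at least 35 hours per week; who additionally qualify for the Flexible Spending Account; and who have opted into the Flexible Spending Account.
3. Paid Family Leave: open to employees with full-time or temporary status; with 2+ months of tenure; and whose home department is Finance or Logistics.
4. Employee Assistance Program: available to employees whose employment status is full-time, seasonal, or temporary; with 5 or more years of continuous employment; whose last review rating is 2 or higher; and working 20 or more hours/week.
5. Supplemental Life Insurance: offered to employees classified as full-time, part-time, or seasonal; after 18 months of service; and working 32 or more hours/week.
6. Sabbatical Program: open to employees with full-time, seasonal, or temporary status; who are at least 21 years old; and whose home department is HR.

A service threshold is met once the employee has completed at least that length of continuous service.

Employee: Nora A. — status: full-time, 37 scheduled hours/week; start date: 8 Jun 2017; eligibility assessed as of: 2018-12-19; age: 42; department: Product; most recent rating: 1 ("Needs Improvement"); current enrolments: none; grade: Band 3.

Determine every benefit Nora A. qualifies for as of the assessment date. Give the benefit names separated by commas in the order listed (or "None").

Supplemental Life Insurance

Service from 8 Jun 2017 to 2018-12-19: 559 days.
Flexible Spending Account — status full-time ✓; service 559 days < 24 months (≈720 days) ✗ → not eligible.
Paid Sabbatical — status full-time ✓ (not excluded); service 559 days ≥ 180 days ✓; 37 hrs/wk ≥ 35 ✓; not eligible for Flexible Spending Account ✗ → not eligible.
Paid Family Leave — status full-time ✓; service 559 days ≥ 2 months (≈60 days) ✓; dept Product ✗ → not eligible.
Employee Assistance Program — status full-time ✓; service 559 days < 5 years (≈1825 days) ✗ → not eligible.
Supplemental Life Insurance — status full-time ✓; service 559 days ≥ 18 months (≈540 days) ✓; 37 hrs/wk ≥ 32 ✓ → eligible.
Sabbatical Program — status full-time ✓; age 42 ≥ 21 ✓; dept Product ✗ → not eligible.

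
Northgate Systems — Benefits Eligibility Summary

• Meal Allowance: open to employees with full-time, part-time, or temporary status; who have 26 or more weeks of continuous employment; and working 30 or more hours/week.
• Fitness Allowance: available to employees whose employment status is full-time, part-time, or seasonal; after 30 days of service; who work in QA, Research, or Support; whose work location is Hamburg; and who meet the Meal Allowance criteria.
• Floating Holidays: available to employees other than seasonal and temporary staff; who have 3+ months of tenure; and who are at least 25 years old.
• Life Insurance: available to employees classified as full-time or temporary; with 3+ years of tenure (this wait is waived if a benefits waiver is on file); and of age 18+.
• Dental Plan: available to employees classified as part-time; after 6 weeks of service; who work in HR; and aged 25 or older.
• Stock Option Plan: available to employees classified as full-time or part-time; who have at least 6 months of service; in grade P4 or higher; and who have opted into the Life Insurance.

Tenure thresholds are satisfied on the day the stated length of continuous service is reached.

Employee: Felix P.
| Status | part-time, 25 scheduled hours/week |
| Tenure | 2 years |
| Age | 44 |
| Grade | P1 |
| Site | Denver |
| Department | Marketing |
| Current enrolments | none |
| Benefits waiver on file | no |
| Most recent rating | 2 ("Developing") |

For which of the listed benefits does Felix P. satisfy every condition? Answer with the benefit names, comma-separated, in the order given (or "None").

Meal Allowance — status part-time ✓; service 2 years ≥ 26 weeks (≈182 days) ✓; 25 hrs/wk < 30 ✗ → not eligible.
Fitness Allowance — status part-time ✓; service 2 years ≥ 30 days ✓; dept Marketing ✗ → not eligible.
Floating Holidays — status part-time ✓ (not excluded); service 2 years ≥ 3 months (≈90 days) ✓; age 44 ≥ 25 ✓ → eligible.
Life Insurance — status part-time ✗ (requires full-time or temporary) → not eligible.
Dental Plan — status part-time ✓; service 2 years ≥ 6 weeks (≈42 days) ✓; dept Marketing ✗ → not eligible.
Stock Option Plan — status part-time ✓; service 2 years ≥ 6 months (≈180 days) ✓; grade P1 < P4 ✗ → not eligible.

Floating Holidays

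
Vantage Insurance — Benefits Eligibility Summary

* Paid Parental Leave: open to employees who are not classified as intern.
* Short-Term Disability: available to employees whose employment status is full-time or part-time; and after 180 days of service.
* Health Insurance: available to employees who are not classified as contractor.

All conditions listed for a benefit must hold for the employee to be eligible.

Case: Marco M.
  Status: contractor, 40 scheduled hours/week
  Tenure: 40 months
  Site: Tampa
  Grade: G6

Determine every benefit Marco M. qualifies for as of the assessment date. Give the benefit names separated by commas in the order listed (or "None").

Paid Parental Leave — status contractor ✓ (not excluded) → eligible.
Short-Term Disability — status contractor ✗ (requires full-time or part-time) → not eligible.
Health Insurance — status contractor ✗ (excluded) → not eligible.

Paid Parental Leave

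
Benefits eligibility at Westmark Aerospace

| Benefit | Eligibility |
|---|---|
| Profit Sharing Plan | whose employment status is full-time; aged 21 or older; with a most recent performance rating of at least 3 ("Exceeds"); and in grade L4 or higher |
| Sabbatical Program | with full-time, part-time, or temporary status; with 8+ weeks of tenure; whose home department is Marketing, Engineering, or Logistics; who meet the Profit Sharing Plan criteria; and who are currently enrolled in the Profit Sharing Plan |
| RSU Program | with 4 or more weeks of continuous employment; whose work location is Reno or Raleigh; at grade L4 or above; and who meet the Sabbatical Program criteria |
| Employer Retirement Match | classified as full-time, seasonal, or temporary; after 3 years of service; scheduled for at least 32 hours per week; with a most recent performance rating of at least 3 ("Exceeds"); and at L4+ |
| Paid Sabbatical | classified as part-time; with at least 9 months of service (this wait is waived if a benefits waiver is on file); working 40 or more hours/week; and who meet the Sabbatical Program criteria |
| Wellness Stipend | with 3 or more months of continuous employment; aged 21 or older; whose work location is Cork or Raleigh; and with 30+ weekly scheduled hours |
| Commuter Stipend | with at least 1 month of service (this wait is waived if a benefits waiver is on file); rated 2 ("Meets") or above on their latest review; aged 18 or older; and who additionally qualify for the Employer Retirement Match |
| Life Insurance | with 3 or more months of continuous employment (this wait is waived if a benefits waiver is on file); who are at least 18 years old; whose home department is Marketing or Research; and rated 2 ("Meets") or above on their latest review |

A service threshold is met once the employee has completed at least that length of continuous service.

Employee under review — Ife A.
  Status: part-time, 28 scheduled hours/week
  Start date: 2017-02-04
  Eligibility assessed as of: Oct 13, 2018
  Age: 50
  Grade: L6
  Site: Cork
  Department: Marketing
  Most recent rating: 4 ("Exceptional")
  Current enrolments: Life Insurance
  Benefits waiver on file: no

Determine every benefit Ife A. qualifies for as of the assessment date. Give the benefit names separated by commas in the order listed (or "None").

Service from 2017-02-04 to Oct 13, 2018: 616 days.
Profit Sharing Plan — status part-time ✗ (requires full-time) → not eligible.
Sabbatical Program — status part-time ✓; service 616 days ≥ 8 weeks (≈56 days) ✓; dept Marketing ✓; not eligible for Profit Sharing Plan ✗ → not eligible.
RSU Program — service 616 days ≥ 4 weeks (≈28 days) ✓; site Cork ✗ (not Reno or Raleigh) → not eligible.
Employer Retirement Match — status part-time ✗ (requires full-time, seasonal, or temporary) → not eligible.
Paid Sabbatical — status part-time ✓; no waiver, service 616 days ≥ 9 months (≈270 days) ✓; 28 hrs/wk < 40 ✗ → not eligible.
Wellness Stipend — service 616 days ≥ 3 months (≈90 days) ✓; age 50 ≥ 21 ✓; site Cork ✓; 28 hrs/wk < 30 ✗ → not eligible.
Commuter Stipend — no waiver, service 616 days ≥ 1 month (≈30 days) ✓; rating 4 ≥ 2 ✓; age 50 ≥ 18 ✓; not eligible for Employer Retirement Match ✗ → not eligible.
Life Insurance — no waiver, service 616 days ≥ 3 months (≈90 days) ✓; age 50 ≥ 18 ✓; dept Marketing ✓; rating 4 ≥ 2 ✓ → eligible.

Life Insurance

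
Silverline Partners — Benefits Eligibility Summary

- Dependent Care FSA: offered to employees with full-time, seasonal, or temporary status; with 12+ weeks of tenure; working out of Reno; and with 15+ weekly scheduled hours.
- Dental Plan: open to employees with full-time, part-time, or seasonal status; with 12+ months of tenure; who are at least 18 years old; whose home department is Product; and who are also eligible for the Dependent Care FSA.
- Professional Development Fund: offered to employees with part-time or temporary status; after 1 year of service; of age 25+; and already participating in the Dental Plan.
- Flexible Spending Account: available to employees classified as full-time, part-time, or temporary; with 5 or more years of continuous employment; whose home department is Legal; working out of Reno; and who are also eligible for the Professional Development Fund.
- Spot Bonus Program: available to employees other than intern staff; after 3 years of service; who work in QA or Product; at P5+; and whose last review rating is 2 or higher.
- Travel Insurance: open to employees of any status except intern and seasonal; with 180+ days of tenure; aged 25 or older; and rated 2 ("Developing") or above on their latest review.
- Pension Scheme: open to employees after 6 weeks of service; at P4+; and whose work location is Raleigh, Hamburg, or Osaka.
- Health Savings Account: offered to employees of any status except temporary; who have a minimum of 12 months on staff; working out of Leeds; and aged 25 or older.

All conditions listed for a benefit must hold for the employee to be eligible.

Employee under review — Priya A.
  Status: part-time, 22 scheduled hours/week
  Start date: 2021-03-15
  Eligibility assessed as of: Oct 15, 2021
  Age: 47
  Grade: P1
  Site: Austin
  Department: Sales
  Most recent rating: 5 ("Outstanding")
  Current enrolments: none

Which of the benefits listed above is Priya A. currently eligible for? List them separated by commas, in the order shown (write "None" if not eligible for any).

Service from 2021-03-15 to Oct 15, 2021: 214 days.
Dependent Care FSA — status part-time ✗ (requires full-time, seasonal, or temporary) → not eligible.
Dental Plan — status part-time ✓; service 214 days < 12 months (≈360 days) ✗ → not eligible.
Professional Development Fund — status part-time ✓; service 214 days < 1 year (≈365 days) ✗ → not eligible.
Flexible Spending Account — status part-time ✓; service 214 days < 5 years (≈1825 days) ✗ → not eligible.
Spot Bonus Program — status part-time ✓ (not excluded); service 214 days < 3 years (≈1095 days) ✗ → not eligible.
Travel Insurance — status part-time ✓ (not excluded); service 214 days ≥ 180 days ✓; age 47 ≥ 25 ✓; rating 5 ≥ 2 ✓ → eligible.
Pension Scheme — service 214 days ≥ 6 weeks (≈42 days) ✓; grade P1 < P4 ✗ → not eligible.
Health Savings Account — status part-time ✓ (not excluded); service 214 days < 12 months (≈360 days) ✗ → not eligible.

Travel Insurance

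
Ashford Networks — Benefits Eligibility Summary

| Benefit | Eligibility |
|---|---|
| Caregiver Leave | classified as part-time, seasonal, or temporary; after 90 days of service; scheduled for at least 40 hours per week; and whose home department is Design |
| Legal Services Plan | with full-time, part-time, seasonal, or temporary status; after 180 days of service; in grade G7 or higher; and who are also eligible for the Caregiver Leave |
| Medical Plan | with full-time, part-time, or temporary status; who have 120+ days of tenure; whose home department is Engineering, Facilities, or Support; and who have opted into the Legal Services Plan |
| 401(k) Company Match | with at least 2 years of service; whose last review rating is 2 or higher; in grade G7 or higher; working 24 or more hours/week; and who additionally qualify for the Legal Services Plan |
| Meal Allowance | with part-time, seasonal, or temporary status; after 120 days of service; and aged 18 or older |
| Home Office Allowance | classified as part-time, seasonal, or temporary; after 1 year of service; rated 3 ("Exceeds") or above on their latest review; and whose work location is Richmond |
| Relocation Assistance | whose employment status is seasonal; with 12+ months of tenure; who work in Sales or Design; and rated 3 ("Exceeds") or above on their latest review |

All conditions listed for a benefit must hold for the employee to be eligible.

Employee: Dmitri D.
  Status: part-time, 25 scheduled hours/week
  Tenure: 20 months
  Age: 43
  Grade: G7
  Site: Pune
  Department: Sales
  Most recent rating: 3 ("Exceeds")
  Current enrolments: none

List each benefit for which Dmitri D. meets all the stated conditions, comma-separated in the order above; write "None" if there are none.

Caregiver Leave — status part-time ✓; service 20 months ≥ 90 days ✓; 25 hrs/wk < 40 ✗ → not eligible.
Legal Services Plan — status part-time ✓; service 20 months ≥ 180 days ✓; grade G7 ≥ G7 ✓; not eligible for Caregiver Leave ✗ → not eligible.
Medical Plan — status part-time ✓; service 20 months ≥ 120 days ✓; dept Sales ✗ → not eligible.
401(k) Company Match — service 20 months < 2 years (≈730 days) ✗ → not eligible.
Meal Allowance — status part-time ✓; service 20 months ≥ 120 days ✓; age 43 ≥ 18 ✓ → eligible.
Home Office Allowance — status part-time ✓; service 20 months ≥ 1 year (≈365 days) ✓; rating 3 ≥ 3 ✓; site Pune ✗ (not Richmond) → not eligible.
Relocation Assistance — status part-time ✗ (requires seasonal) → not eligible.

Meal Allowance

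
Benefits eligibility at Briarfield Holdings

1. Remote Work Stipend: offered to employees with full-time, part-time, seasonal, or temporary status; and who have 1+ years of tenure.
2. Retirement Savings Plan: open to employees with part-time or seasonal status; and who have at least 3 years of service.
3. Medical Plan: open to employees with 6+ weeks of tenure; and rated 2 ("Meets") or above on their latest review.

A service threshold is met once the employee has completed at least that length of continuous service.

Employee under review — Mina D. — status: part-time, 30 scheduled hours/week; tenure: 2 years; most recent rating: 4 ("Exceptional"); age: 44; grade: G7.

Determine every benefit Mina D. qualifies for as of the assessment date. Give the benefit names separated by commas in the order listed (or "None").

Remote Work Stipend, Medical Plan

Remote Work Stipend — status part-time ✓; service 2 years ≥ 1 year ✓ → eligible.
Retirement Savings Plan — status part-time ✓; service 2 years < 3 years ✗ → not eligible.
Medical Plan — service 2 years ≥ 6 weeks (≈42 days) ✓; rating 4 ≥ 2 ✓ → eligible.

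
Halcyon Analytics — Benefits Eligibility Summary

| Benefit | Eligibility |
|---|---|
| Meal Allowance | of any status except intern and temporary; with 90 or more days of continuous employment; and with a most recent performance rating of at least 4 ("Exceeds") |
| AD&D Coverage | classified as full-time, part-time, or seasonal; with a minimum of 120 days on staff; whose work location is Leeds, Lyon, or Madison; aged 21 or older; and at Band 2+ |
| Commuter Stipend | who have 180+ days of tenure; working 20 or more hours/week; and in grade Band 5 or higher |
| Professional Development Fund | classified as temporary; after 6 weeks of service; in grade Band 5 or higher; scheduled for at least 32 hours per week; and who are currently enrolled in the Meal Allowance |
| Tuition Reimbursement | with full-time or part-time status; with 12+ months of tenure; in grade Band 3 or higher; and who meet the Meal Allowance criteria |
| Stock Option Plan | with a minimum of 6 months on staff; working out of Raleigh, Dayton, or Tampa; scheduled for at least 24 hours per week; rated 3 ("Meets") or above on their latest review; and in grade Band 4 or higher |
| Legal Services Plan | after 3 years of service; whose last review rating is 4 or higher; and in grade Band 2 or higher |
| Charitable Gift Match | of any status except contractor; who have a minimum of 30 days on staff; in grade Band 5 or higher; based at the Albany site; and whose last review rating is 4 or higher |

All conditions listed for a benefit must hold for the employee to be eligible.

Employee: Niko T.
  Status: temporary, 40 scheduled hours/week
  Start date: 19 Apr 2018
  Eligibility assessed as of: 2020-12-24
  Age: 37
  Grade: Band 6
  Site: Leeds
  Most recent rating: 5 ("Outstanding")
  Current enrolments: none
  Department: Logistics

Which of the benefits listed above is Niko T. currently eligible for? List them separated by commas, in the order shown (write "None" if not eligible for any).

Service from 19 Apr 2018 to 2020-12-24: 980 days.
Meal Allowance — status temporary ✗ (excluded) → not eligible.
AD&D Coverage — status temporary ✗ (requires full-time, part-time, or seasonal) → not eligible.
Commuter Stipend — service 980 days ≥ 180 days ✓; 40 hrs/wk ≥ 20 ✓; grade Band 6 ≥ Band 5 ✓ → eligible.
Professional Development Fund — status temporary ✓; service 980 days ≥ 6 weeks (≈42 days) ✓; grade Band 6 ≥ Band 5 ✓; 40 hrs/wk ≥ 32 ✓; not enrolled in Meal Allowance ✗ → not eligible.
Tuition Reimbursement — status temporary ✗ (requires full-time or part-time) → not eligible.
Stock Option Plan — service 980 days ≥ 6 months (≈180 days) ✓; site Leeds ✗ (not Raleigh, Dayton, or Tampa) → not eligible.
Legal Services Plan — service 980 days < 3 years (≈1095 days) ✗ → not eligible.
Charitable Gift Match — status temporary ✓ (not excluded); service 980 days ≥ 30 days ✓; grade Band 6 ≥ Band 5 ✓; site Leeds ✗ (not Albany) → not eligible.

Commuter Stipend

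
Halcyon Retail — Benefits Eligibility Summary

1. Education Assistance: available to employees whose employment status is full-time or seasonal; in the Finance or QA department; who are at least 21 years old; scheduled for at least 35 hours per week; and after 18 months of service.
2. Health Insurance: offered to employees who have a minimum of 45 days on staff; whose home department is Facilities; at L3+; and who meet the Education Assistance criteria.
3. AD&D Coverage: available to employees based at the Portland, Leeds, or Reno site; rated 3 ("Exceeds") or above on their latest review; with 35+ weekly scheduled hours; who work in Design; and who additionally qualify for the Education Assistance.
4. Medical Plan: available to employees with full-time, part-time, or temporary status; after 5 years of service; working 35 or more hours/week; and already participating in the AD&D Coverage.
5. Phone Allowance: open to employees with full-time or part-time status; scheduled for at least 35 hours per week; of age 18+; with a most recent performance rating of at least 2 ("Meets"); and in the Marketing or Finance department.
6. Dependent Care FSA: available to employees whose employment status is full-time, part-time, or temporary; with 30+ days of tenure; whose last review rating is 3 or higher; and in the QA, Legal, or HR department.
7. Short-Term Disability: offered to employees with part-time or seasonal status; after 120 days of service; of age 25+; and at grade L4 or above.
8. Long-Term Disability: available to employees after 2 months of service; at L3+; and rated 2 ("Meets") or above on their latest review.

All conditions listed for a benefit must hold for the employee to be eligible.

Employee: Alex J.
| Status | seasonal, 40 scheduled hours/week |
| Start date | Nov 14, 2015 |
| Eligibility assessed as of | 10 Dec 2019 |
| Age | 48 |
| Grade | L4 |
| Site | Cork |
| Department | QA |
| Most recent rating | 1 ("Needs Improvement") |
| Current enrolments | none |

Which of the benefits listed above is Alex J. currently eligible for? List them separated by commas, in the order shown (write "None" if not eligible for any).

Service from Nov 14, 2015 to 10 Dec 2019: 1487 days.
Education Assistance — status seasonal ✓; dept QA ✓; age 48 ≥ 21 ✓; 40 hrs/wk ≥ 35 ✓; service 1487 days ≥ 18 months (≈540 days) ✓ → eligible.
Health Insurance — service 1487 days ≥ 45 days ✓; dept QA ✗ → not eligible.
AD&D Coverage — site Cork ✗ (not Portland, Leeds, or Reno) → not eligible.
Medical Plan — status seasonal ✗ (requires full-time, part-time, or temporary) → not eligible.
Phone Allowance — status seasonal ✗ (requires full-time or part-time) → not eligible.
Dependent Care FSA — status seasonal ✗ (requires full-time, part-time, or temporary) → not eligible.
Short-Term Disability — status seasonal ✓; service 1487 days ≥ 120 days ✓; age 48 ≥ 25 ✓; grade L4 ≥ L4 ✓ → eligible.
Long-Term Disability — service 1487 days ≥ 2 months (≈60 days) ✓; grade L4 ≥ L3 ✓; rating 1 < 2 ✗ → not eligible.

Education Assistance, Short-Term Disability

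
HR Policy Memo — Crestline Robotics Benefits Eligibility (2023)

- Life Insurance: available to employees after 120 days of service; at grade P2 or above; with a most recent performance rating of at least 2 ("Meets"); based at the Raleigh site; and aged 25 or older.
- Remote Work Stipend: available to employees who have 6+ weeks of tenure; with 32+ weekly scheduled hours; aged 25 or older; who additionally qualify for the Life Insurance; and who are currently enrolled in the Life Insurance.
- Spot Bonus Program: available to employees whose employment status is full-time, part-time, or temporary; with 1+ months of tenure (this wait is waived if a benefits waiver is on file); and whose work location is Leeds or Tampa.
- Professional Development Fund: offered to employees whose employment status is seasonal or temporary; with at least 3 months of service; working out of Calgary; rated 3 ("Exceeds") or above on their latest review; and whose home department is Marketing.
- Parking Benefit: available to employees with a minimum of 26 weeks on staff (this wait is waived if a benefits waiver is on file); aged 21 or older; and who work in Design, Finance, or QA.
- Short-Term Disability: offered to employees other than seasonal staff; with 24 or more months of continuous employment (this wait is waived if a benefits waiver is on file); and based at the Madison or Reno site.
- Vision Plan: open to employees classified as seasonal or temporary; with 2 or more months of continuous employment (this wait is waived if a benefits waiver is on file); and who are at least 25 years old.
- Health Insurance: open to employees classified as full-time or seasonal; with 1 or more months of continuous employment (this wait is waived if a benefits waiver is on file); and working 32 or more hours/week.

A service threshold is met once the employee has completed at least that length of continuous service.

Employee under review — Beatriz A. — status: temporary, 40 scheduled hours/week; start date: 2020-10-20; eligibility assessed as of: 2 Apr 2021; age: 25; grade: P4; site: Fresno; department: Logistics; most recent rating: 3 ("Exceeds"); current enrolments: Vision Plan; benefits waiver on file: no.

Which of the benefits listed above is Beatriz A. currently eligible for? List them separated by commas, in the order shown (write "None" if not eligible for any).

Service from 2020-10-20 to 2 Apr 2021: 164 days.
Life Insurance — service 164 days ≥ 120 days ✓; grade P4 ≥ P2 ✓; rating 3 ≥ 2 ✓; site Fresno ✗ (not Raleigh) → not eligible.
Remote Work Stipend — service 164 days ≥ 6 weeks (≈42 days) ✓; 40 hrs/wk ≥ 32 ✓; age 25 ≥ 25 ✓; not eligible for Life Insurance ✗ → not eligible.
Spot Bonus Program — status temporary ✓; no waiver, service 164 days ≥ 1 month (≈30 days) ✓; site Fresno ✗ (not Leeds or Tampa) → not eligible.
Professional Development Fund — status temporary ✓; service 164 days ≥ 3 months (≈90 days) ✓; site Fresno ✗ (not Calgary) → not eligible.
Parking Benefit — no waiver, service 164 days < 26 weeks (≈182 days) ✗ → not eligible.
Short-Term Disability — status temporary ✓ (not excluded); no waiver, service 164 days < 24 months (≈720 days) ✗ → not eligible.
Vision Plan — status temporary ✓; no waiver, service 164 days ≥ 2 months (≈60 days) ✓; age 25 ≥ 25 ✓ → eligible.
Health Insurance — status temporary ✗ (requires full-time or seasonal) → not eligible.

Vision Plan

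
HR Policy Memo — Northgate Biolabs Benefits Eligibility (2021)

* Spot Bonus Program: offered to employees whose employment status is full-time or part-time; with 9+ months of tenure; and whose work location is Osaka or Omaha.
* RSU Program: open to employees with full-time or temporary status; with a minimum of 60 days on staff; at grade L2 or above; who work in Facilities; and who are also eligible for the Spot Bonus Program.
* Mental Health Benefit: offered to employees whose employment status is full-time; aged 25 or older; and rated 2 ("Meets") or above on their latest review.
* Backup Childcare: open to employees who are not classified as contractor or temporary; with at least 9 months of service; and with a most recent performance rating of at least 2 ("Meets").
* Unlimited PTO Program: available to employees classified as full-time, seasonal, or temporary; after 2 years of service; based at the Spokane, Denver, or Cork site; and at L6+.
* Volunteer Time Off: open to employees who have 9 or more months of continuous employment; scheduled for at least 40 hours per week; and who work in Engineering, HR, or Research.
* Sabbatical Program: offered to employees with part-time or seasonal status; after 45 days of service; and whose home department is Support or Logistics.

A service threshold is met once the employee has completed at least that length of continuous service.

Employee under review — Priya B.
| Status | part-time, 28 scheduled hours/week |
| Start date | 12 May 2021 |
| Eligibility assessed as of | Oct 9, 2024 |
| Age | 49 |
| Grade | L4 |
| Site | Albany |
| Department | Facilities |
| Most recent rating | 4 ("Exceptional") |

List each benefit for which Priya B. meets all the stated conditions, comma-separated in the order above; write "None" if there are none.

Backup Childcare

Service from 12 May 2021 to Oct 9, 2024: 1246 days.
Spot Bonus Program — status part-time ✓; service 1246 days ≥ 9 months (≈270 days) ✓; site Albany ✗ (not Osaka or Omaha) → not eligible.
RSU Program — status part-time ✗ (requires full-time or temporary) → not eligible.
Mental Health Benefit — status part-time ✗ (requires full-time) → not eligible.
Backup Childcare — status part-time ✓ (not excluded); service 1246 days ≥ 9 months (≈270 days) ✓; rating 4 ≥ 2 ✓ → eligible.
Unlimited PTO Program — status part-time ✗ (requires full-time, seasonal, or temporary) → not eligible.
Volunteer Time Off — service 1246 days ≥ 9 months (≈270 days) ✓; 28 hrs/wk < 40 ✗ → not eligible.
Sabbatical Program — status part-time ✓; service 1246 days ≥ 45 days ✓; dept Facilities ✗ → not eligible.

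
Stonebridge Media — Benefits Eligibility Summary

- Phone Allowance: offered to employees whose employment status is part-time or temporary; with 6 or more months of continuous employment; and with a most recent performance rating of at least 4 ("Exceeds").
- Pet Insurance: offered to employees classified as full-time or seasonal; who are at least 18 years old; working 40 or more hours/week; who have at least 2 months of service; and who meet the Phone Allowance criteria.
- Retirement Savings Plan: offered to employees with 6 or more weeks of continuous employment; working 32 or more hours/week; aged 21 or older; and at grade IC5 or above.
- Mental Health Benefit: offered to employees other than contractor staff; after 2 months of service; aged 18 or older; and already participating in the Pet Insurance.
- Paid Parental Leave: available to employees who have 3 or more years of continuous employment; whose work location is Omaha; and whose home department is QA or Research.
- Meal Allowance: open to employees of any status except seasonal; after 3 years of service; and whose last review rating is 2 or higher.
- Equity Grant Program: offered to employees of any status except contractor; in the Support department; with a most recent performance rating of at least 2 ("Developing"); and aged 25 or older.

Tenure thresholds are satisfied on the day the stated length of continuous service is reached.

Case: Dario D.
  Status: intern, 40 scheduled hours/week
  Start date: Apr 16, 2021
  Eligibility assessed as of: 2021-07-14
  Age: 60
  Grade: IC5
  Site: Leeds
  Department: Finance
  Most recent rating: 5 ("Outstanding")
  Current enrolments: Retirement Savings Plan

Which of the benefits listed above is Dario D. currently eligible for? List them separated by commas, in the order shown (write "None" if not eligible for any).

Retirement Savings Plan

Service from Apr 16, 2021 to 2021-07-14: 89 days.
Phone Allowance — status intern ✗ (requires part-time or temporary) → not eligible.
Pet Insurance — status intern ✗ (requires full-time or seasonal) → not eligible.
Retirement Savings Plan — service 89 days ≥ 6 weeks (≈42 days) ✓; 40 hrs/wk ≥ 32 ✓; age 60 ≥ 21 ✓; grade IC5 ≥ IC5 ✓ → eligible.
Mental Health Benefit — status intern ✓ (not excluded); service 89 days ≥ 2 months (≈60 days) ✓; age 60 ≥ 18 ✓; not enrolled in Pet Insurance ✗ → not eligible.
Paid Parental Leave — service 89 days < 3 years (≈1095 days) ✗ → not eligible.
Meal Allowance — status intern ✓ (not excluded); service 89 days < 3 years (≈1095 days) ✗ → not eligible.
Equity Grant Program — status intern ✓ (not excluded); dept Finance ✗ → not eligible.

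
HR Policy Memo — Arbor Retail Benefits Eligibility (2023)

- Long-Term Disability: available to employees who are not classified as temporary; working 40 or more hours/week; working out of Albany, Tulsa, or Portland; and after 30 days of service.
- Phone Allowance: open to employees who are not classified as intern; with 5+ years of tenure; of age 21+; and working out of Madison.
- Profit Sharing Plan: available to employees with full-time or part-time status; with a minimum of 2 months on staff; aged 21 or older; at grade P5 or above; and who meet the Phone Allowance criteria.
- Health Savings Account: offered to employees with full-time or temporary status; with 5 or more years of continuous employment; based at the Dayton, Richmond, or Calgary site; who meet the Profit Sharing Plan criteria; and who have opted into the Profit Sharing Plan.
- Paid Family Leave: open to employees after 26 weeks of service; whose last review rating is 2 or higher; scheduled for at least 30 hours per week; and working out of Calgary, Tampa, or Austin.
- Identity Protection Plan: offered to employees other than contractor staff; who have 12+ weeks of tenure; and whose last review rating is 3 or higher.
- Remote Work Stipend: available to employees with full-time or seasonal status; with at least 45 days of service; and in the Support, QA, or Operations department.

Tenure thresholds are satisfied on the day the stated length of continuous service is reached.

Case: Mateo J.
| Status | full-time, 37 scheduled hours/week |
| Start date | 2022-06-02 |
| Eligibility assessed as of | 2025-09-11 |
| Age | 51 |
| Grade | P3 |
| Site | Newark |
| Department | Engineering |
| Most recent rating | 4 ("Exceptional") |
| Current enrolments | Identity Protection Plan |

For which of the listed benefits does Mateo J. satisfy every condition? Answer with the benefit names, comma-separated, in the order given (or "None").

Identity Protection Plan

Service from 2022-06-02 to 2025-09-11: 1197 days.
Long-Term Disability — status full-time ✓ (not excluded); 37 hrs/wk < 40 ✗ → not eligible.
Phone Allowance — status full-time ✓ (not excluded); service 1197 days < 5 years (≈1825 days) ✗ → not eligible.
Profit Sharing Plan — status full-time ✓; service 1197 days ≥ 2 months (≈60 days) ✓; age 51 ≥ 21 ✓; grade P3 < P5 ✗ → not eligible.
Health Savings Account — status full-time ✓; service 1197 days < 5 years (≈1825 days) ✗ → not eligible.
Paid Family Leave — service 1197 days ≥ 26 weeks (≈182 days) ✓; rating 4 ≥ 2 ✓; 37 hrs/wk ≥ 30 ✓; site Newark ✗ (not Calgary, Tampa, or Austin) → not eligible.
Identity Protection Plan — status full-time ✓ (not excluded); service 1197 days ≥ 12 weeks (≈84 days) ✓; rating 4 ≥ 3 ✓ → eligible.
Remote Work Stipend — status full-time ✓; service 1197 days ≥ 45 days ✓; dept Engineering ✗ → not eligible.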